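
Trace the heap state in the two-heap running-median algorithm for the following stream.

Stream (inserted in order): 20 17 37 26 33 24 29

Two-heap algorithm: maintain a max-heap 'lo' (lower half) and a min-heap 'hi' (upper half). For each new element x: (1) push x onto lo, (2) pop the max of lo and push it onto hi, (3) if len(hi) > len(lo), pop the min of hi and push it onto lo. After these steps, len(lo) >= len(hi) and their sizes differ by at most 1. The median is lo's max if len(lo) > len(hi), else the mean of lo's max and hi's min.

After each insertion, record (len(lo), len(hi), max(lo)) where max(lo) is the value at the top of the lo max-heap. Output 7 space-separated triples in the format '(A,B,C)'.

Step 1: insert 20 -> lo=[20] hi=[] -> (len(lo)=1, len(hi)=0, max(lo)=20)
Step 2: insert 17 -> lo=[17] hi=[20] -> (len(lo)=1, len(hi)=1, max(lo)=17)
Step 3: insert 37 -> lo=[17, 20] hi=[37] -> (len(lo)=2, len(hi)=1, max(lo)=20)
Step 4: insert 26 -> lo=[17, 20] hi=[26, 37] -> (len(lo)=2, len(hi)=2, max(lo)=20)
Step 5: insert 33 -> lo=[17, 20, 26] hi=[33, 37] -> (len(lo)=3, len(hi)=2, max(lo)=26)
Step 6: insert 24 -> lo=[17, 20, 24] hi=[26, 33, 37] -> (len(lo)=3, len(hi)=3, max(lo)=24)
Step 7: insert 29 -> lo=[17, 20, 24, 26] hi=[29, 33, 37] -> (len(lo)=4, len(hi)=3, max(lo)=26)

Answer: (1,0,20) (1,1,17) (2,1,20) (2,2,20) (3,2,26) (3,3,24) (4,3,26)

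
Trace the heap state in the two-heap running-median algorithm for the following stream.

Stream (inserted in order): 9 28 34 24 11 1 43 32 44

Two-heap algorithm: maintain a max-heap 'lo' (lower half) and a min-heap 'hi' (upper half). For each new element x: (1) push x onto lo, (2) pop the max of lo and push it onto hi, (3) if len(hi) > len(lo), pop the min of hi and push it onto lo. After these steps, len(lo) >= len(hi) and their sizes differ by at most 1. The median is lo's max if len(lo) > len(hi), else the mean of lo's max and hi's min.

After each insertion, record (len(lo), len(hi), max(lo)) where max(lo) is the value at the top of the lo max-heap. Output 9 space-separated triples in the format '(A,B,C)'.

Step 1: insert 9 -> lo=[9] hi=[] -> (len(lo)=1, len(hi)=0, max(lo)=9)
Step 2: insert 28 -> lo=[9] hi=[28] -> (len(lo)=1, len(hi)=1, max(lo)=9)
Step 3: insert 34 -> lo=[9, 28] hi=[34] -> (len(lo)=2, len(hi)=1, max(lo)=28)
Step 4: insert 24 -> lo=[9, 24] hi=[28, 34] -> (len(lo)=2, len(hi)=2, max(lo)=24)
Step 5: insert 11 -> lo=[9, 11, 24] hi=[28, 34] -> (len(lo)=3, len(hi)=2, max(lo)=24)
Step 6: insert 1 -> lo=[1, 9, 11] hi=[24, 28, 34] -> (len(lo)=3, len(hi)=3, max(lo)=11)
Step 7: insert 43 -> lo=[1, 9, 11, 24] hi=[28, 34, 43] -> (len(lo)=4, len(hi)=3, max(lo)=24)
Step 8: insert 32 -> lo=[1, 9, 11, 24] hi=[28, 32, 34, 43] -> (len(lo)=4, len(hi)=4, max(lo)=24)
Step 9: insert 44 -> lo=[1, 9, 11, 24, 28] hi=[32, 34, 43, 44] -> (len(lo)=5, len(hi)=4, max(lo)=28)

Answer: (1,0,9) (1,1,9) (2,1,28) (2,2,24) (3,2,24) (3,3,11) (4,3,24) (4,4,24) (5,4,28)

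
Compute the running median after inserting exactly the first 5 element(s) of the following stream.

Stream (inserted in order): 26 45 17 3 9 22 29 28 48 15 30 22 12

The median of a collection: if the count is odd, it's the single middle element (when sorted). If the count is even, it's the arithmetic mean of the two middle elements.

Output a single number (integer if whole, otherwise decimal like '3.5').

Answer: 17

Derivation:
Step 1: insert 26 -> lo=[26] (size 1, max 26) hi=[] (size 0) -> median=26
Step 2: insert 45 -> lo=[26] (size 1, max 26) hi=[45] (size 1, min 45) -> median=35.5
Step 3: insert 17 -> lo=[17, 26] (size 2, max 26) hi=[45] (size 1, min 45) -> median=26
Step 4: insert 3 -> lo=[3, 17] (size 2, max 17) hi=[26, 45] (size 2, min 26) -> median=21.5
Step 5: insert 9 -> lo=[3, 9, 17] (size 3, max 17) hi=[26, 45] (size 2, min 26) -> median=17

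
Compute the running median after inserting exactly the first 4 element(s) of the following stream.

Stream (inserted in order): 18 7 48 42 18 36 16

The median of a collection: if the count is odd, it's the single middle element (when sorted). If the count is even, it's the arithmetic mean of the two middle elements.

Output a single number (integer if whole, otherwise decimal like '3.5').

Step 1: insert 18 -> lo=[18] (size 1, max 18) hi=[] (size 0) -> median=18
Step 2: insert 7 -> lo=[7] (size 1, max 7) hi=[18] (size 1, min 18) -> median=12.5
Step 3: insert 48 -> lo=[7, 18] (size 2, max 18) hi=[48] (size 1, min 48) -> median=18
Step 4: insert 42 -> lo=[7, 18] (size 2, max 18) hi=[42, 48] (size 2, min 42) -> median=30

Answer: 30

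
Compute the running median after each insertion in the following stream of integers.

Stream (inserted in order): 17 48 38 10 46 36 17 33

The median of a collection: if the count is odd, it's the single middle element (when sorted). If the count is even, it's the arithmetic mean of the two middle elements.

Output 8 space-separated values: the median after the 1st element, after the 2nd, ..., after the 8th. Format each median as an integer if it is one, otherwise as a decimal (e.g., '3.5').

Step 1: insert 17 -> lo=[17] (size 1, max 17) hi=[] (size 0) -> median=17
Step 2: insert 48 -> lo=[17] (size 1, max 17) hi=[48] (size 1, min 48) -> median=32.5
Step 3: insert 38 -> lo=[17, 38] (size 2, max 38) hi=[48] (size 1, min 48) -> median=38
Step 4: insert 10 -> lo=[10, 17] (size 2, max 17) hi=[38, 48] (size 2, min 38) -> median=27.5
Step 5: insert 46 -> lo=[10, 17, 38] (size 3, max 38) hi=[46, 48] (size 2, min 46) -> median=38
Step 6: insert 36 -> lo=[10, 17, 36] (size 3, max 36) hi=[38, 46, 48] (size 3, min 38) -> median=37
Step 7: insert 17 -> lo=[10, 17, 17, 36] (size 4, max 36) hi=[38, 46, 48] (size 3, min 38) -> median=36
Step 8: insert 33 -> lo=[10, 17, 17, 33] (size 4, max 33) hi=[36, 38, 46, 48] (size 4, min 36) -> median=34.5

Answer: 17 32.5 38 27.5 38 37 36 34.5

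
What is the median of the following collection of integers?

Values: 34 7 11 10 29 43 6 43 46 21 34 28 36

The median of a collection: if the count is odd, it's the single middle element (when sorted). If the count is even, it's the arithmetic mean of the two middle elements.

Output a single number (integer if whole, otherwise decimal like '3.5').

Answer: 29

Derivation:
Step 1: insert 34 -> lo=[34] (size 1, max 34) hi=[] (size 0) -> median=34
Step 2: insert 7 -> lo=[7] (size 1, max 7) hi=[34] (size 1, min 34) -> median=20.5
Step 3: insert 11 -> lo=[7, 11] (size 2, max 11) hi=[34] (size 1, min 34) -> median=11
Step 4: insert 10 -> lo=[7, 10] (size 2, max 10) hi=[11, 34] (size 2, min 11) -> median=10.5
Step 5: insert 29 -> lo=[7, 10, 11] (size 3, max 11) hi=[29, 34] (size 2, min 29) -> median=11
Step 6: insert 43 -> lo=[7, 10, 11] (size 3, max 11) hi=[29, 34, 43] (size 3, min 29) -> median=20
Step 7: insert 6 -> lo=[6, 7, 10, 11] (size 4, max 11) hi=[29, 34, 43] (size 3, min 29) -> median=11
Step 8: insert 43 -> lo=[6, 7, 10, 11] (size 4, max 11) hi=[29, 34, 43, 43] (size 4, min 29) -> median=20
Step 9: insert 46 -> lo=[6, 7, 10, 11, 29] (size 5, max 29) hi=[34, 43, 43, 46] (size 4, min 34) -> median=29
Step 10: insert 21 -> lo=[6, 7, 10, 11, 21] (size 5, max 21) hi=[29, 34, 43, 43, 46] (size 5, min 29) -> median=25
Step 11: insert 34 -> lo=[6, 7, 10, 11, 21, 29] (size 6, max 29) hi=[34, 34, 43, 43, 46] (size 5, min 34) -> median=29
Step 12: insert 28 -> lo=[6, 7, 10, 11, 21, 28] (size 6, max 28) hi=[29, 34, 34, 43, 43, 46] (size 6, min 29) -> median=28.5
Step 13: insert 36 -> lo=[6, 7, 10, 11, 21, 28, 29] (size 7, max 29) hi=[34, 34, 36, 43, 43, 46] (size 6, min 34) -> median=29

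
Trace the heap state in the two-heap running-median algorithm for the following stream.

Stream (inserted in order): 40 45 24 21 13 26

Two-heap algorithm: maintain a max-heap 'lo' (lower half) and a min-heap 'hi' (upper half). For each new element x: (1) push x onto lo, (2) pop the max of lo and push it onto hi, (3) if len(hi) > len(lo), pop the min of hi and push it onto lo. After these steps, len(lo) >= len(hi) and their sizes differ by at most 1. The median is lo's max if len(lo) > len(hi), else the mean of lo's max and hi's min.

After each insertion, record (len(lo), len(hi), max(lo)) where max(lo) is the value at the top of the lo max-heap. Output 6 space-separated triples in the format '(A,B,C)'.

Answer: (1,0,40) (1,1,40) (2,1,40) (2,2,24) (3,2,24) (3,3,24)

Derivation:
Step 1: insert 40 -> lo=[40] hi=[] -> (len(lo)=1, len(hi)=0, max(lo)=40)
Step 2: insert 45 -> lo=[40] hi=[45] -> (len(lo)=1, len(hi)=1, max(lo)=40)
Step 3: insert 24 -> lo=[24, 40] hi=[45] -> (len(lo)=2, len(hi)=1, max(lo)=40)
Step 4: insert 21 -> lo=[21, 24] hi=[40, 45] -> (len(lo)=2, len(hi)=2, max(lo)=24)
Step 5: insert 13 -> lo=[13, 21, 24] hi=[40, 45] -> (len(lo)=3, len(hi)=2, max(lo)=24)
Step 6: insert 26 -> lo=[13, 21, 24] hi=[26, 40, 45] -> (len(lo)=3, len(hi)=3, max(lo)=24)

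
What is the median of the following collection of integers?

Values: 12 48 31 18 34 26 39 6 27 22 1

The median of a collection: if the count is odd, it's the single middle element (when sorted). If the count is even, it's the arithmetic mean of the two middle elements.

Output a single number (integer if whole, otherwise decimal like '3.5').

Step 1: insert 12 -> lo=[12] (size 1, max 12) hi=[] (size 0) -> median=12
Step 2: insert 48 -> lo=[12] (size 1, max 12) hi=[48] (size 1, min 48) -> median=30
Step 3: insert 31 -> lo=[12, 31] (size 2, max 31) hi=[48] (size 1, min 48) -> median=31
Step 4: insert 18 -> lo=[12, 18] (size 2, max 18) hi=[31, 48] (size 2, min 31) -> median=24.5
Step 5: insert 34 -> lo=[12, 18, 31] (size 3, max 31) hi=[34, 48] (size 2, min 34) -> median=31
Step 6: insert 26 -> lo=[12, 18, 26] (size 3, max 26) hi=[31, 34, 48] (size 3, min 31) -> median=28.5
Step 7: insert 39 -> lo=[12, 18, 26, 31] (size 4, max 31) hi=[34, 39, 48] (size 3, min 34) -> median=31
Step 8: insert 6 -> lo=[6, 12, 18, 26] (size 4, max 26) hi=[31, 34, 39, 48] (size 4, min 31) -> median=28.5
Step 9: insert 27 -> lo=[6, 12, 18, 26, 27] (size 5, max 27) hi=[31, 34, 39, 48] (size 4, min 31) -> median=27
Step 10: insert 22 -> lo=[6, 12, 18, 22, 26] (size 5, max 26) hi=[27, 31, 34, 39, 48] (size 5, min 27) -> median=26.5
Step 11: insert 1 -> lo=[1, 6, 12, 18, 22, 26] (size 6, max 26) hi=[27, 31, 34, 39, 48] (size 5, min 27) -> median=26

Answer: 26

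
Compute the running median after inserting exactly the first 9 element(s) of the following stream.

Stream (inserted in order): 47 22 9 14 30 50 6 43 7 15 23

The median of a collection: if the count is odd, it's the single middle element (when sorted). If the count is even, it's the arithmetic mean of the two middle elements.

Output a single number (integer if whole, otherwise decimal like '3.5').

Answer: 22

Derivation:
Step 1: insert 47 -> lo=[47] (size 1, max 47) hi=[] (size 0) -> median=47
Step 2: insert 22 -> lo=[22] (size 1, max 22) hi=[47] (size 1, min 47) -> median=34.5
Step 3: insert 9 -> lo=[9, 22] (size 2, max 22) hi=[47] (size 1, min 47) -> median=22
Step 4: insert 14 -> lo=[9, 14] (size 2, max 14) hi=[22, 47] (size 2, min 22) -> median=18
Step 5: insert 30 -> lo=[9, 14, 22] (size 3, max 22) hi=[30, 47] (size 2, min 30) -> median=22
Step 6: insert 50 -> lo=[9, 14, 22] (size 3, max 22) hi=[30, 47, 50] (size 3, min 30) -> median=26
Step 7: insert 6 -> lo=[6, 9, 14, 22] (size 4, max 22) hi=[30, 47, 50] (size 3, min 30) -> median=22
Step 8: insert 43 -> lo=[6, 9, 14, 22] (size 4, max 22) hi=[30, 43, 47, 50] (size 4, min 30) -> median=26
Step 9: insert 7 -> lo=[6, 7, 9, 14, 22] (size 5, max 22) hi=[30, 43, 47, 50] (size 4, min 30) -> median=22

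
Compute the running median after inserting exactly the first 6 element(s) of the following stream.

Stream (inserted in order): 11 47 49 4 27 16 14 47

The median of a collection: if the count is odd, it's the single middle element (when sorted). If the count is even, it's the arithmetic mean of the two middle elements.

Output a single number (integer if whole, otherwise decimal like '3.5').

Answer: 21.5

Derivation:
Step 1: insert 11 -> lo=[11] (size 1, max 11) hi=[] (size 0) -> median=11
Step 2: insert 47 -> lo=[11] (size 1, max 11) hi=[47] (size 1, min 47) -> median=29
Step 3: insert 49 -> lo=[11, 47] (size 2, max 47) hi=[49] (size 1, min 49) -> median=47
Step 4: insert 4 -> lo=[4, 11] (size 2, max 11) hi=[47, 49] (size 2, min 47) -> median=29
Step 5: insert 27 -> lo=[4, 11, 27] (size 3, max 27) hi=[47, 49] (size 2, min 47) -> median=27
Step 6: insert 16 -> lo=[4, 11, 16] (size 3, max 16) hi=[27, 47, 49] (size 3, min 27) -> median=21.5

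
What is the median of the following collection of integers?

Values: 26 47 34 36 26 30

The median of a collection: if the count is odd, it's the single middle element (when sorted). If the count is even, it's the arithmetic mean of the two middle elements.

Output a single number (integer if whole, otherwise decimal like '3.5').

Answer: 32

Derivation:
Step 1: insert 26 -> lo=[26] (size 1, max 26) hi=[] (size 0) -> median=26
Step 2: insert 47 -> lo=[26] (size 1, max 26) hi=[47] (size 1, min 47) -> median=36.5
Step 3: insert 34 -> lo=[26, 34] (size 2, max 34) hi=[47] (size 1, min 47) -> median=34
Step 4: insert 36 -> lo=[26, 34] (size 2, max 34) hi=[36, 47] (size 2, min 36) -> median=35
Step 5: insert 26 -> lo=[26, 26, 34] (size 3, max 34) hi=[36, 47] (size 2, min 36) -> median=34
Step 6: insert 30 -> lo=[26, 26, 30] (size 3, max 30) hi=[34, 36, 47] (size 3, min 34) -> median=32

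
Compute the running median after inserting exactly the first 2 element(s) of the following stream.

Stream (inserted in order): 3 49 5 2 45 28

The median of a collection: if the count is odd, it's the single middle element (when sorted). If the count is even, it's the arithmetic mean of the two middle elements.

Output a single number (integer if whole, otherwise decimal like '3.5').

Step 1: insert 3 -> lo=[3] (size 1, max 3) hi=[] (size 0) -> median=3
Step 2: insert 49 -> lo=[3] (size 1, max 3) hi=[49] (size 1, min 49) -> median=26

Answer: 26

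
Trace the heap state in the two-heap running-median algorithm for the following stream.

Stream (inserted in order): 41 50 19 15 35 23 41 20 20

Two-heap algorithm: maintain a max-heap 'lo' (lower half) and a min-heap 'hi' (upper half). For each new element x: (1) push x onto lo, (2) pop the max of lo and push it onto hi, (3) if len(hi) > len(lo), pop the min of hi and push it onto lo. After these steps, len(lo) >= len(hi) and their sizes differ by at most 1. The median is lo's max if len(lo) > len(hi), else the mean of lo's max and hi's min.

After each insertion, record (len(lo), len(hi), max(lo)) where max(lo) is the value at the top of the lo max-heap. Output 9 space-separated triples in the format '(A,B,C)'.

Answer: (1,0,41) (1,1,41) (2,1,41) (2,2,19) (3,2,35) (3,3,23) (4,3,35) (4,4,23) (5,4,23)

Derivation:
Step 1: insert 41 -> lo=[41] hi=[] -> (len(lo)=1, len(hi)=0, max(lo)=41)
Step 2: insert 50 -> lo=[41] hi=[50] -> (len(lo)=1, len(hi)=1, max(lo)=41)
Step 3: insert 19 -> lo=[19, 41] hi=[50] -> (len(lo)=2, len(hi)=1, max(lo)=41)
Step 4: insert 15 -> lo=[15, 19] hi=[41, 50] -> (len(lo)=2, len(hi)=2, max(lo)=19)
Step 5: insert 35 -> lo=[15, 19, 35] hi=[41, 50] -> (len(lo)=3, len(hi)=2, max(lo)=35)
Step 6: insert 23 -> lo=[15, 19, 23] hi=[35, 41, 50] -> (len(lo)=3, len(hi)=3, max(lo)=23)
Step 7: insert 41 -> lo=[15, 19, 23, 35] hi=[41, 41, 50] -> (len(lo)=4, len(hi)=3, max(lo)=35)
Step 8: insert 20 -> lo=[15, 19, 20, 23] hi=[35, 41, 41, 50] -> (len(lo)=4, len(hi)=4, max(lo)=23)
Step 9: insert 20 -> lo=[15, 19, 20, 20, 23] hi=[35, 41, 41, 50] -> (len(lo)=5, len(hi)=4, max(lo)=23)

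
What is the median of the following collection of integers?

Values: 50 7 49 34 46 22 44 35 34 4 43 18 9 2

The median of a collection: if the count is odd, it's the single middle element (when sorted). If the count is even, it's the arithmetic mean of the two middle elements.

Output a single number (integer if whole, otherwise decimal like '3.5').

Answer: 34

Derivation:
Step 1: insert 50 -> lo=[50] (size 1, max 50) hi=[] (size 0) -> median=50
Step 2: insert 7 -> lo=[7] (size 1, max 7) hi=[50] (size 1, min 50) -> median=28.5
Step 3: insert 49 -> lo=[7, 49] (size 2, max 49) hi=[50] (size 1, min 50) -> median=49
Step 4: insert 34 -> lo=[7, 34] (size 2, max 34) hi=[49, 50] (size 2, min 49) -> median=41.5
Step 5: insert 46 -> lo=[7, 34, 46] (size 3, max 46) hi=[49, 50] (size 2, min 49) -> median=46
Step 6: insert 22 -> lo=[7, 22, 34] (size 3, max 34) hi=[46, 49, 50] (size 3, min 46) -> median=40
Step 7: insert 44 -> lo=[7, 22, 34, 44] (size 4, max 44) hi=[46, 49, 50] (size 3, min 46) -> median=44
Step 8: insert 35 -> lo=[7, 22, 34, 35] (size 4, max 35) hi=[44, 46, 49, 50] (size 4, min 44) -> median=39.5
Step 9: insert 34 -> lo=[7, 22, 34, 34, 35] (size 5, max 35) hi=[44, 46, 49, 50] (size 4, min 44) -> median=35
Step 10: insert 4 -> lo=[4, 7, 22, 34, 34] (size 5, max 34) hi=[35, 44, 46, 49, 50] (size 5, min 35) -> median=34.5
Step 11: insert 43 -> lo=[4, 7, 22, 34, 34, 35] (size 6, max 35) hi=[43, 44, 46, 49, 50] (size 5, min 43) -> median=35
Step 12: insert 18 -> lo=[4, 7, 18, 22, 34, 34] (size 6, max 34) hi=[35, 43, 44, 46, 49, 50] (size 6, min 35) -> median=34.5
Step 13: insert 9 -> lo=[4, 7, 9, 18, 22, 34, 34] (size 7, max 34) hi=[35, 43, 44, 46, 49, 50] (size 6, min 35) -> median=34
Step 14: insert 2 -> lo=[2, 4, 7, 9, 18, 22, 34] (size 7, max 34) hi=[34, 35, 43, 44, 46, 49, 50] (size 7, min 34) -> median=34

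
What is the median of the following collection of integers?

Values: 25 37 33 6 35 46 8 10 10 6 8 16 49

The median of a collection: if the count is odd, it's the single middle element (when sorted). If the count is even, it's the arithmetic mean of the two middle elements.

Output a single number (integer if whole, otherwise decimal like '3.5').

Answer: 16

Derivation:
Step 1: insert 25 -> lo=[25] (size 1, max 25) hi=[] (size 0) -> median=25
Step 2: insert 37 -> lo=[25] (size 1, max 25) hi=[37] (size 1, min 37) -> median=31
Step 3: insert 33 -> lo=[25, 33] (size 2, max 33) hi=[37] (size 1, min 37) -> median=33
Step 4: insert 6 -> lo=[6, 25] (size 2, max 25) hi=[33, 37] (size 2, min 33) -> median=29
Step 5: insert 35 -> lo=[6, 25, 33] (size 3, max 33) hi=[35, 37] (size 2, min 35) -> median=33
Step 6: insert 46 -> lo=[6, 25, 33] (size 3, max 33) hi=[35, 37, 46] (size 3, min 35) -> median=34
Step 7: insert 8 -> lo=[6, 8, 25, 33] (size 4, max 33) hi=[35, 37, 46] (size 3, min 35) -> median=33
Step 8: insert 10 -> lo=[6, 8, 10, 25] (size 4, max 25) hi=[33, 35, 37, 46] (size 4, min 33) -> median=29
Step 9: insert 10 -> lo=[6, 8, 10, 10, 25] (size 5, max 25) hi=[33, 35, 37, 46] (size 4, min 33) -> median=25
Step 10: insert 6 -> lo=[6, 6, 8, 10, 10] (size 5, max 10) hi=[25, 33, 35, 37, 46] (size 5, min 25) -> median=17.5
Step 11: insert 8 -> lo=[6, 6, 8, 8, 10, 10] (size 6, max 10) hi=[25, 33, 35, 37, 46] (size 5, min 25) -> median=10
Step 12: insert 16 -> lo=[6, 6, 8, 8, 10, 10] (size 6, max 10) hi=[16, 25, 33, 35, 37, 46] (size 6, min 16) -> median=13
Step 13: insert 49 -> lo=[6, 6, 8, 8, 10, 10, 16] (size 7, max 16) hi=[25, 33, 35, 37, 46, 49] (size 6, min 25) -> median=16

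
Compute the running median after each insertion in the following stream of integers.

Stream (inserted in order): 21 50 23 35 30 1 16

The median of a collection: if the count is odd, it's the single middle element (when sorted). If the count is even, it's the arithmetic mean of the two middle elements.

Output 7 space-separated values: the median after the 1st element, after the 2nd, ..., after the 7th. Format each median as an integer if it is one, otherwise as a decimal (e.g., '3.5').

Step 1: insert 21 -> lo=[21] (size 1, max 21) hi=[] (size 0) -> median=21
Step 2: insert 50 -> lo=[21] (size 1, max 21) hi=[50] (size 1, min 50) -> median=35.5
Step 3: insert 23 -> lo=[21, 23] (size 2, max 23) hi=[50] (size 1, min 50) -> median=23
Step 4: insert 35 -> lo=[21, 23] (size 2, max 23) hi=[35, 50] (size 2, min 35) -> median=29
Step 5: insert 30 -> lo=[21, 23, 30] (size 3, max 30) hi=[35, 50] (size 2, min 35) -> median=30
Step 6: insert 1 -> lo=[1, 21, 23] (size 3, max 23) hi=[30, 35, 50] (size 3, min 30) -> median=26.5
Step 7: insert 16 -> lo=[1, 16, 21, 23] (size 4, max 23) hi=[30, 35, 50] (size 3, min 30) -> median=23

Answer: 21 35.5 23 29 30 26.5 23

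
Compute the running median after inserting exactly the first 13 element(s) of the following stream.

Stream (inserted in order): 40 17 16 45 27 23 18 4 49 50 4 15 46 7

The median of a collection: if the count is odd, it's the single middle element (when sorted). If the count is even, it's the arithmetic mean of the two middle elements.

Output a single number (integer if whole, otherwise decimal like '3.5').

Step 1: insert 40 -> lo=[40] (size 1, max 40) hi=[] (size 0) -> median=40
Step 2: insert 17 -> lo=[17] (size 1, max 17) hi=[40] (size 1, min 40) -> median=28.5
Step 3: insert 16 -> lo=[16, 17] (size 2, max 17) hi=[40] (size 1, min 40) -> median=17
Step 4: insert 45 -> lo=[16, 17] (size 2, max 17) hi=[40, 45] (size 2, min 40) -> median=28.5
Step 5: insert 27 -> lo=[16, 17, 27] (size 3, max 27) hi=[40, 45] (size 2, min 40) -> median=27
Step 6: insert 23 -> lo=[16, 17, 23] (size 3, max 23) hi=[27, 40, 45] (size 3, min 27) -> median=25
Step 7: insert 18 -> lo=[16, 17, 18, 23] (size 4, max 23) hi=[27, 40, 45] (size 3, min 27) -> median=23
Step 8: insert 4 -> lo=[4, 16, 17, 18] (size 4, max 18) hi=[23, 27, 40, 45] (size 4, min 23) -> median=20.5
Step 9: insert 49 -> lo=[4, 16, 17, 18, 23] (size 5, max 23) hi=[27, 40, 45, 49] (size 4, min 27) -> median=23
Step 10: insert 50 -> lo=[4, 16, 17, 18, 23] (size 5, max 23) hi=[27, 40, 45, 49, 50] (size 5, min 27) -> median=25
Step 11: insert 4 -> lo=[4, 4, 16, 17, 18, 23] (size 6, max 23) hi=[27, 40, 45, 49, 50] (size 5, min 27) -> median=23
Step 12: insert 15 -> lo=[4, 4, 15, 16, 17, 18] (size 6, max 18) hi=[23, 27, 40, 45, 49, 50] (size 6, min 23) -> median=20.5
Step 13: insert 46 -> lo=[4, 4, 15, 16, 17, 18, 23] (size 7, max 23) hi=[27, 40, 45, 46, 49, 50] (size 6, min 27) -> median=23

Answer: 23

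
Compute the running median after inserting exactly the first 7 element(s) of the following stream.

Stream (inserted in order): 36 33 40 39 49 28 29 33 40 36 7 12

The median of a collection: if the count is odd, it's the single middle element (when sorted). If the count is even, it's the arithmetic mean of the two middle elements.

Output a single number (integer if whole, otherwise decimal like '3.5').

Step 1: insert 36 -> lo=[36] (size 1, max 36) hi=[] (size 0) -> median=36
Step 2: insert 33 -> lo=[33] (size 1, max 33) hi=[36] (size 1, min 36) -> median=34.5
Step 3: insert 40 -> lo=[33, 36] (size 2, max 36) hi=[40] (size 1, min 40) -> median=36
Step 4: insert 39 -> lo=[33, 36] (size 2, max 36) hi=[39, 40] (size 2, min 39) -> median=37.5
Step 5: insert 49 -> lo=[33, 36, 39] (size 3, max 39) hi=[40, 49] (size 2, min 40) -> median=39
Step 6: insert 28 -> lo=[28, 33, 36] (size 3, max 36) hi=[39, 40, 49] (size 3, min 39) -> median=37.5
Step 7: insert 29 -> lo=[28, 29, 33, 36] (size 4, max 36) hi=[39, 40, 49] (size 3, min 39) -> median=36

Answer: 36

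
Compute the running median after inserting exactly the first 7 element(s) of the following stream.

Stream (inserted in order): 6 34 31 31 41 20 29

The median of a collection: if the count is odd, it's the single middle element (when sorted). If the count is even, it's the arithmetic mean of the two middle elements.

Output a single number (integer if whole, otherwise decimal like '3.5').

Answer: 31

Derivation:
Step 1: insert 6 -> lo=[6] (size 1, max 6) hi=[] (size 0) -> median=6
Step 2: insert 34 -> lo=[6] (size 1, max 6) hi=[34] (size 1, min 34) -> median=20
Step 3: insert 31 -> lo=[6, 31] (size 2, max 31) hi=[34] (size 1, min 34) -> median=31
Step 4: insert 31 -> lo=[6, 31] (size 2, max 31) hi=[31, 34] (size 2, min 31) -> median=31
Step 5: insert 41 -> lo=[6, 31, 31] (size 3, max 31) hi=[34, 41] (size 2, min 34) -> median=31
Step 6: insert 20 -> lo=[6, 20, 31] (size 3, max 31) hi=[31, 34, 41] (size 3, min 31) -> median=31
Step 7: insert 29 -> lo=[6, 20, 29, 31] (size 4, max 31) hi=[31, 34, 41] (size 3, min 31) -> median=31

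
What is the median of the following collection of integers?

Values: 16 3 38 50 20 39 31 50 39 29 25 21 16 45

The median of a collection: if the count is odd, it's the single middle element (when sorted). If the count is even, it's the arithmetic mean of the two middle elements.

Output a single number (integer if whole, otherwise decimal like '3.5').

Step 1: insert 16 -> lo=[16] (size 1, max 16) hi=[] (size 0) -> median=16
Step 2: insert 3 -> lo=[3] (size 1, max 3) hi=[16] (size 1, min 16) -> median=9.5
Step 3: insert 38 -> lo=[3, 16] (size 2, max 16) hi=[38] (size 1, min 38) -> median=16
Step 4: insert 50 -> lo=[3, 16] (size 2, max 16) hi=[38, 50] (size 2, min 38) -> median=27
Step 5: insert 20 -> lo=[3, 16, 20] (size 3, max 20) hi=[38, 50] (size 2, min 38) -> median=20
Step 6: insert 39 -> lo=[3, 16, 20] (size 3, max 20) hi=[38, 39, 50] (size 3, min 38) -> median=29
Step 7: insert 31 -> lo=[3, 16, 20, 31] (size 4, max 31) hi=[38, 39, 50] (size 3, min 38) -> median=31
Step 8: insert 50 -> lo=[3, 16, 20, 31] (size 4, max 31) hi=[38, 39, 50, 50] (size 4, min 38) -> median=34.5
Step 9: insert 39 -> lo=[3, 16, 20, 31, 38] (size 5, max 38) hi=[39, 39, 50, 50] (size 4, min 39) -> median=38
Step 10: insert 29 -> lo=[3, 16, 20, 29, 31] (size 5, max 31) hi=[38, 39, 39, 50, 50] (size 5, min 38) -> median=34.5
Step 11: insert 25 -> lo=[3, 16, 20, 25, 29, 31] (size 6, max 31) hi=[38, 39, 39, 50, 50] (size 5, min 38) -> median=31
Step 12: insert 21 -> lo=[3, 16, 20, 21, 25, 29] (size 6, max 29) hi=[31, 38, 39, 39, 50, 50] (size 6, min 31) -> median=30
Step 13: insert 16 -> lo=[3, 16, 16, 20, 21, 25, 29] (size 7, max 29) hi=[31, 38, 39, 39, 50, 50] (size 6, min 31) -> median=29
Step 14: insert 45 -> lo=[3, 16, 16, 20, 21, 25, 29] (size 7, max 29) hi=[31, 38, 39, 39, 45, 50, 50] (size 7, min 31) -> median=30

Answer: 30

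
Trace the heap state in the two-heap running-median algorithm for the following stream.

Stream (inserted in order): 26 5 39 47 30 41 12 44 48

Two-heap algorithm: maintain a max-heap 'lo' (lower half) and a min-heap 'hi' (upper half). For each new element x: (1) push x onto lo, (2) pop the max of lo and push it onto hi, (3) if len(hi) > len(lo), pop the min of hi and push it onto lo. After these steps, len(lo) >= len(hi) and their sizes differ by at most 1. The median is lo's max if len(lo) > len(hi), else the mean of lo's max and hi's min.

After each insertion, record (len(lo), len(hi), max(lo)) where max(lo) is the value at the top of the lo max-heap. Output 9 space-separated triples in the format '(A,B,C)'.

Answer: (1,0,26) (1,1,5) (2,1,26) (2,2,26) (3,2,30) (3,3,30) (4,3,30) (4,4,30) (5,4,39)

Derivation:
Step 1: insert 26 -> lo=[26] hi=[] -> (len(lo)=1, len(hi)=0, max(lo)=26)
Step 2: insert 5 -> lo=[5] hi=[26] -> (len(lo)=1, len(hi)=1, max(lo)=5)
Step 3: insert 39 -> lo=[5, 26] hi=[39] -> (len(lo)=2, len(hi)=1, max(lo)=26)
Step 4: insert 47 -> lo=[5, 26] hi=[39, 47] -> (len(lo)=2, len(hi)=2, max(lo)=26)
Step 5: insert 30 -> lo=[5, 26, 30] hi=[39, 47] -> (len(lo)=3, len(hi)=2, max(lo)=30)
Step 6: insert 41 -> lo=[5, 26, 30] hi=[39, 41, 47] -> (len(lo)=3, len(hi)=3, max(lo)=30)
Step 7: insert 12 -> lo=[5, 12, 26, 30] hi=[39, 41, 47] -> (len(lo)=4, len(hi)=3, max(lo)=30)
Step 8: insert 44 -> lo=[5, 12, 26, 30] hi=[39, 41, 44, 47] -> (len(lo)=4, len(hi)=4, max(lo)=30)
Step 9: insert 48 -> lo=[5, 12, 26, 30, 39] hi=[41, 44, 47, 48] -> (len(lo)=5, len(hi)=4, max(lo)=39)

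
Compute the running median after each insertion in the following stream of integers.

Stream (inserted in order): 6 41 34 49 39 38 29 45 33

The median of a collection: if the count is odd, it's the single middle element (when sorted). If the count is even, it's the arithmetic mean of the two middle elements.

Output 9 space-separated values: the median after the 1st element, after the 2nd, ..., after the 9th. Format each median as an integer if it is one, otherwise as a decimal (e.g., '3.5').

Step 1: insert 6 -> lo=[6] (size 1, max 6) hi=[] (size 0) -> median=6
Step 2: insert 41 -> lo=[6] (size 1, max 6) hi=[41] (size 1, min 41) -> median=23.5
Step 3: insert 34 -> lo=[6, 34] (size 2, max 34) hi=[41] (size 1, min 41) -> median=34
Step 4: insert 49 -> lo=[6, 34] (size 2, max 34) hi=[41, 49] (size 2, min 41) -> median=37.5
Step 5: insert 39 -> lo=[6, 34, 39] (size 3, max 39) hi=[41, 49] (size 2, min 41) -> median=39
Step 6: insert 38 -> lo=[6, 34, 38] (size 3, max 38) hi=[39, 41, 49] (size 3, min 39) -> median=38.5
Step 7: insert 29 -> lo=[6, 29, 34, 38] (size 4, max 38) hi=[39, 41, 49] (size 3, min 39) -> median=38
Step 8: insert 45 -> lo=[6, 29, 34, 38] (size 4, max 38) hi=[39, 41, 45, 49] (size 4, min 39) -> median=38.5
Step 9: insert 33 -> lo=[6, 29, 33, 34, 38] (size 5, max 38) hi=[39, 41, 45, 49] (size 4, min 39) -> median=38

Answer: 6 23.5 34 37.5 39 38.5 38 38.5 38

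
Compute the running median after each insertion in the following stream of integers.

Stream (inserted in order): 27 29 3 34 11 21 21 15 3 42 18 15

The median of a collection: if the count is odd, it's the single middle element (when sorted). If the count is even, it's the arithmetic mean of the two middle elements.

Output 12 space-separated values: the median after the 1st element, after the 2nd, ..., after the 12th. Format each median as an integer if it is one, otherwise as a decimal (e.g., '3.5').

Step 1: insert 27 -> lo=[27] (size 1, max 27) hi=[] (size 0) -> median=27
Step 2: insert 29 -> lo=[27] (size 1, max 27) hi=[29] (size 1, min 29) -> median=28
Step 3: insert 3 -> lo=[3, 27] (size 2, max 27) hi=[29] (size 1, min 29) -> median=27
Step 4: insert 34 -> lo=[3, 27] (size 2, max 27) hi=[29, 34] (size 2, min 29) -> median=28
Step 5: insert 11 -> lo=[3, 11, 27] (size 3, max 27) hi=[29, 34] (size 2, min 29) -> median=27
Step 6: insert 21 -> lo=[3, 11, 21] (size 3, max 21) hi=[27, 29, 34] (size 3, min 27) -> median=24
Step 7: insert 21 -> lo=[3, 11, 21, 21] (size 4, max 21) hi=[27, 29, 34] (size 3, min 27) -> median=21
Step 8: insert 15 -> lo=[3, 11, 15, 21] (size 4, max 21) hi=[21, 27, 29, 34] (size 4, min 21) -> median=21
Step 9: insert 3 -> lo=[3, 3, 11, 15, 21] (size 5, max 21) hi=[21, 27, 29, 34] (size 4, min 21) -> median=21
Step 10: insert 42 -> lo=[3, 3, 11, 15, 21] (size 5, max 21) hi=[21, 27, 29, 34, 42] (size 5, min 21) -> median=21
Step 11: insert 18 -> lo=[3, 3, 11, 15, 18, 21] (size 6, max 21) hi=[21, 27, 29, 34, 42] (size 5, min 21) -> median=21
Step 12: insert 15 -> lo=[3, 3, 11, 15, 15, 18] (size 6, max 18) hi=[21, 21, 27, 29, 34, 42] (size 6, min 21) -> median=19.5

Answer: 27 28 27 28 27 24 21 21 21 21 21 19.5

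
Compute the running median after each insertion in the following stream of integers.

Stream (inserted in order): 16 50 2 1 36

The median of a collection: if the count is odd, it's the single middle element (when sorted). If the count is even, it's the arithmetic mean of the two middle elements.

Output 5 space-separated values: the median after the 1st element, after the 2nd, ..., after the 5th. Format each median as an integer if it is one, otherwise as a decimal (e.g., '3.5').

Step 1: insert 16 -> lo=[16] (size 1, max 16) hi=[] (size 0) -> median=16
Step 2: insert 50 -> lo=[16] (size 1, max 16) hi=[50] (size 1, min 50) -> median=33
Step 3: insert 2 -> lo=[2, 16] (size 2, max 16) hi=[50] (size 1, min 50) -> median=16
Step 4: insert 1 -> lo=[1, 2] (size 2, max 2) hi=[16, 50] (size 2, min 16) -> median=9
Step 5: insert 36 -> lo=[1, 2, 16] (size 3, max 16) hi=[36, 50] (size 2, min 36) -> median=16

Answer: 16 33 16 9 16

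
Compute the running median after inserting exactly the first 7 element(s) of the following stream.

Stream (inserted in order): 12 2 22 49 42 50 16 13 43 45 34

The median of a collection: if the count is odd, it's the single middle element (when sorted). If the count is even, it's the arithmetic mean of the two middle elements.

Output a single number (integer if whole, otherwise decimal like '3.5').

Step 1: insert 12 -> lo=[12] (size 1, max 12) hi=[] (size 0) -> median=12
Step 2: insert 2 -> lo=[2] (size 1, max 2) hi=[12] (size 1, min 12) -> median=7
Step 3: insert 22 -> lo=[2, 12] (size 2, max 12) hi=[22] (size 1, min 22) -> median=12
Step 4: insert 49 -> lo=[2, 12] (size 2, max 12) hi=[22, 49] (size 2, min 22) -> median=17
Step 5: insert 42 -> lo=[2, 12, 22] (size 3, max 22) hi=[42, 49] (size 2, min 42) -> median=22
Step 6: insert 50 -> lo=[2, 12, 22] (size 3, max 22) hi=[42, 49, 50] (size 3, min 42) -> median=32
Step 7: insert 16 -> lo=[2, 12, 16, 22] (size 4, max 22) hi=[42, 49, 50] (size 3, min 42) -> median=22

Answer: 22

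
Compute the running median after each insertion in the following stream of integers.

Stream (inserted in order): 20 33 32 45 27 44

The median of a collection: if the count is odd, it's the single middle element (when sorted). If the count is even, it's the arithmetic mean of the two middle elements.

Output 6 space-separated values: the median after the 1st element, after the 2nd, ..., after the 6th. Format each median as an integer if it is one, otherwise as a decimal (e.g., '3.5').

Answer: 20 26.5 32 32.5 32 32.5

Derivation:
Step 1: insert 20 -> lo=[20] (size 1, max 20) hi=[] (size 0) -> median=20
Step 2: insert 33 -> lo=[20] (size 1, max 20) hi=[33] (size 1, min 33) -> median=26.5
Step 3: insert 32 -> lo=[20, 32] (size 2, max 32) hi=[33] (size 1, min 33) -> median=32
Step 4: insert 45 -> lo=[20, 32] (size 2, max 32) hi=[33, 45] (size 2, min 33) -> median=32.5
Step 5: insert 27 -> lo=[20, 27, 32] (size 3, max 32) hi=[33, 45] (size 2, min 33) -> median=32
Step 6: insert 44 -> lo=[20, 27, 32] (size 3, max 32) hi=[33, 44, 45] (size 3, min 33) -> median=32.5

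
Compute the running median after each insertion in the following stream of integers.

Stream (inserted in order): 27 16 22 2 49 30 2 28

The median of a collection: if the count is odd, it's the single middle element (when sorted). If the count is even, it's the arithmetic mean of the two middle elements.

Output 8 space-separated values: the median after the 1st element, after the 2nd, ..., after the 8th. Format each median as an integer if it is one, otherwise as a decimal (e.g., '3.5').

Step 1: insert 27 -> lo=[27] (size 1, max 27) hi=[] (size 0) -> median=27
Step 2: insert 16 -> lo=[16] (size 1, max 16) hi=[27] (size 1, min 27) -> median=21.5
Step 3: insert 22 -> lo=[16, 22] (size 2, max 22) hi=[27] (size 1, min 27) -> median=22
Step 4: insert 2 -> lo=[2, 16] (size 2, max 16) hi=[22, 27] (size 2, min 22) -> median=19
Step 5: insert 49 -> lo=[2, 16, 22] (size 3, max 22) hi=[27, 49] (size 2, min 27) -> median=22
Step 6: insert 30 -> lo=[2, 16, 22] (size 3, max 22) hi=[27, 30, 49] (size 3, min 27) -> median=24.5
Step 7: insert 2 -> lo=[2, 2, 16, 22] (size 4, max 22) hi=[27, 30, 49] (size 3, min 27) -> median=22
Step 8: insert 28 -> lo=[2, 2, 16, 22] (size 4, max 22) hi=[27, 28, 30, 49] (size 4, min 27) -> median=24.5

Answer: 27 21.5 22 19 22 24.5 22 24.5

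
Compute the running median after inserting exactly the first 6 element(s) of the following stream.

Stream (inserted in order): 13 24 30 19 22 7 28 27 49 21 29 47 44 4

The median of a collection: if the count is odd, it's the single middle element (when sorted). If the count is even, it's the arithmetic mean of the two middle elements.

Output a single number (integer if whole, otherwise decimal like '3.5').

Step 1: insert 13 -> lo=[13] (size 1, max 13) hi=[] (size 0) -> median=13
Step 2: insert 24 -> lo=[13] (size 1, max 13) hi=[24] (size 1, min 24) -> median=18.5
Step 3: insert 30 -> lo=[13, 24] (size 2, max 24) hi=[30] (size 1, min 30) -> median=24
Step 4: insert 19 -> lo=[13, 19] (size 2, max 19) hi=[24, 30] (size 2, min 24) -> median=21.5
Step 5: insert 22 -> lo=[13, 19, 22] (size 3, max 22) hi=[24, 30] (size 2, min 24) -> median=22
Step 6: insert 7 -> lo=[7, 13, 19] (size 3, max 19) hi=[22, 24, 30] (size 3, min 22) -> median=20.5

Answer: 20.5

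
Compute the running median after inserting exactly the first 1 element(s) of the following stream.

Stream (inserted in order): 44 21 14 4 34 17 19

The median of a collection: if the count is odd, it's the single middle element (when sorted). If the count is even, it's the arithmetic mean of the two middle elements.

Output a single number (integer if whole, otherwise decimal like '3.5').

Answer: 44

Derivation:
Step 1: insert 44 -> lo=[44] (size 1, max 44) hi=[] (size 0) -> median=44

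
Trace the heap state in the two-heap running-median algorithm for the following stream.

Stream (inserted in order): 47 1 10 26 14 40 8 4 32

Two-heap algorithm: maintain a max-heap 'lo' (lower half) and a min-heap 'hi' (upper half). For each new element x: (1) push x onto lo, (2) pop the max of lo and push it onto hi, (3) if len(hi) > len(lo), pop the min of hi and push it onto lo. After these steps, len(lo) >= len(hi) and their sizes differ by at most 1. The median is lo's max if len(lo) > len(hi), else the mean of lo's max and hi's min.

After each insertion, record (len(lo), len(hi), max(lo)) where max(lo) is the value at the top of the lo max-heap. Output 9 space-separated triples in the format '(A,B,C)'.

Answer: (1,0,47) (1,1,1) (2,1,10) (2,2,10) (3,2,14) (3,3,14) (4,3,14) (4,4,10) (5,4,14)

Derivation:
Step 1: insert 47 -> lo=[47] hi=[] -> (len(lo)=1, len(hi)=0, max(lo)=47)
Step 2: insert 1 -> lo=[1] hi=[47] -> (len(lo)=1, len(hi)=1, max(lo)=1)
Step 3: insert 10 -> lo=[1, 10] hi=[47] -> (len(lo)=2, len(hi)=1, max(lo)=10)
Step 4: insert 26 -> lo=[1, 10] hi=[26, 47] -> (len(lo)=2, len(hi)=2, max(lo)=10)
Step 5: insert 14 -> lo=[1, 10, 14] hi=[26, 47] -> (len(lo)=3, len(hi)=2, max(lo)=14)
Step 6: insert 40 -> lo=[1, 10, 14] hi=[26, 40, 47] -> (len(lo)=3, len(hi)=3, max(lo)=14)
Step 7: insert 8 -> lo=[1, 8, 10, 14] hi=[26, 40, 47] -> (len(lo)=4, len(hi)=3, max(lo)=14)
Step 8: insert 4 -> lo=[1, 4, 8, 10] hi=[14, 26, 40, 47] -> (len(lo)=4, len(hi)=4, max(lo)=10)
Step 9: insert 32 -> lo=[1, 4, 8, 10, 14] hi=[26, 32, 40, 47] -> (len(lo)=5, len(hi)=4, max(lo)=14)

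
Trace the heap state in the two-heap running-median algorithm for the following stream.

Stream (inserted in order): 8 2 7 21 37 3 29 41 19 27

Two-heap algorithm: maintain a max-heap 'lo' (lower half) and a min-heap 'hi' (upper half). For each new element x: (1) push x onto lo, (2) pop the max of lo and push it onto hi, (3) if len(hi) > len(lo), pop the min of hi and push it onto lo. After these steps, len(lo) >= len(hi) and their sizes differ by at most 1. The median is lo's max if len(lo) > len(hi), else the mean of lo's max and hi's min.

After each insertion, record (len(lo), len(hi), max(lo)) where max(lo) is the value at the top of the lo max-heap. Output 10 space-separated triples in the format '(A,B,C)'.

Answer: (1,0,8) (1,1,2) (2,1,7) (2,2,7) (3,2,8) (3,3,7) (4,3,8) (4,4,8) (5,4,19) (5,5,19)

Derivation:
Step 1: insert 8 -> lo=[8] hi=[] -> (len(lo)=1, len(hi)=0, max(lo)=8)
Step 2: insert 2 -> lo=[2] hi=[8] -> (len(lo)=1, len(hi)=1, max(lo)=2)
Step 3: insert 7 -> lo=[2, 7] hi=[8] -> (len(lo)=2, len(hi)=1, max(lo)=7)
Step 4: insert 21 -> lo=[2, 7] hi=[8, 21] -> (len(lo)=2, len(hi)=2, max(lo)=7)
Step 5: insert 37 -> lo=[2, 7, 8] hi=[21, 37] -> (len(lo)=3, len(hi)=2, max(lo)=8)
Step 6: insert 3 -> lo=[2, 3, 7] hi=[8, 21, 37] -> (len(lo)=3, len(hi)=3, max(lo)=7)
Step 7: insert 29 -> lo=[2, 3, 7, 8] hi=[21, 29, 37] -> (len(lo)=4, len(hi)=3, max(lo)=8)
Step 8: insert 41 -> lo=[2, 3, 7, 8] hi=[21, 29, 37, 41] -> (len(lo)=4, len(hi)=4, max(lo)=8)
Step 9: insert 19 -> lo=[2, 3, 7, 8, 19] hi=[21, 29, 37, 41] -> (len(lo)=5, len(hi)=4, max(lo)=19)
Step 10: insert 27 -> lo=[2, 3, 7, 8, 19] hi=[21, 27, 29, 37, 41] -> (len(lo)=5, len(hi)=5, max(lo)=19)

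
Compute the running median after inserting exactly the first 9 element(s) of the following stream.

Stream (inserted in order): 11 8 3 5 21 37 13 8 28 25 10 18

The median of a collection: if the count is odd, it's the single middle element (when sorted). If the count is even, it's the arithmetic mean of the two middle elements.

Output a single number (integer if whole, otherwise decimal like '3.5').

Answer: 11

Derivation:
Step 1: insert 11 -> lo=[11] (size 1, max 11) hi=[] (size 0) -> median=11
Step 2: insert 8 -> lo=[8] (size 1, max 8) hi=[11] (size 1, min 11) -> median=9.5
Step 3: insert 3 -> lo=[3, 8] (size 2, max 8) hi=[11] (size 1, min 11) -> median=8
Step 4: insert 5 -> lo=[3, 5] (size 2, max 5) hi=[8, 11] (size 2, min 8) -> median=6.5
Step 5: insert 21 -> lo=[3, 5, 8] (size 3, max 8) hi=[11, 21] (size 2, min 11) -> median=8
Step 6: insert 37 -> lo=[3, 5, 8] (size 3, max 8) hi=[11, 21, 37] (size 3, min 11) -> median=9.5
Step 7: insert 13 -> lo=[3, 5, 8, 11] (size 4, max 11) hi=[13, 21, 37] (size 3, min 13) -> median=11
Step 8: insert 8 -> lo=[3, 5, 8, 8] (size 4, max 8) hi=[11, 13, 21, 37] (size 4, min 11) -> median=9.5
Step 9: insert 28 -> lo=[3, 5, 8, 8, 11] (size 5, max 11) hi=[13, 21, 28, 37] (size 4, min 13) -> median=11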